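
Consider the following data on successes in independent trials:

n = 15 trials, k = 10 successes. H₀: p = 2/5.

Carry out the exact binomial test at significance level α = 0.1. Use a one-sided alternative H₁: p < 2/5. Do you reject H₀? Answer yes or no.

reject H₀: no

Exact binomial: n=15, k=10, p₀=2/5=0.4000
P(X≤10) from Σ C(n,i)·p₀^i·(1−p₀)^(n−i)
p-value (one-sided, H₁ less) = 0.99065
At α=0.1: p ≥ α → fail to reject H₀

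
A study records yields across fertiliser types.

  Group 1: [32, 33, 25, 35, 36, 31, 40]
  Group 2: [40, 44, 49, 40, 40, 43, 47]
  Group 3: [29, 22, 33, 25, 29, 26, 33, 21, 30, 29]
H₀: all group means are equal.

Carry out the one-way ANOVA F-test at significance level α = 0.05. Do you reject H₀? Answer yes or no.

reject H₀: yes

Group means [33.14, 43.29, 27.70], grand mean 33.833
SSB = Σnᵢ(x̄ᵢ−x̄)² = 1004.948; SSW = ΣΣ(x−x̄ᵢ)² = 364.386
MSB = 1004.948/2 = 502.4738; MSW = 364.386/21 = 17.3517
F = MSB/MSW = 28.9582
df = (2, 21)
p-value (upper-tail) = 0.00000
At α=0.05: p < α → reject H₀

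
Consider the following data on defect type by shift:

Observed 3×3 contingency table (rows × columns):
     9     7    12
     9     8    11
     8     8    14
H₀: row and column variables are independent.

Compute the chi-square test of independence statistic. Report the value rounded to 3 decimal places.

test statistic = 0.444

Row totals [28, 28, 30], col totals [26, 23, 37], n=86
χ² = (9−8.47)²/8.47 + (7−7.49)²/7.49 + (12−12.05)²/12.05 + (9−8.47)²/8.47 + (8−7.49)²/7.49 + (11−12.05)²/12.05 + (8−9.07)²/9.07 + (8−8.02)²/8.02 + (14−12.91)²/12.91 = 0.4443
df = 4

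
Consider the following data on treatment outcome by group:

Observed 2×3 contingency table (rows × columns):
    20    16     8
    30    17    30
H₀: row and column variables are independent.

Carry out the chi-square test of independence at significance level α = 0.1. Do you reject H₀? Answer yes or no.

reject H₀: yes

Row totals [44, 77], col totals [50, 33, 38], n=121
χ² = (20−18.18)²/18.18 + (16−12.00)²/12.00 + (8−13.82)²/13.82 + (30−31.82)²/31.82 + (17−21.00)²/21.00 + (30−24.18)²/24.18 = 6.2306
df = 2
p-value (upper-tail) = 0.04437
At α=0.1: p < α → reject H₀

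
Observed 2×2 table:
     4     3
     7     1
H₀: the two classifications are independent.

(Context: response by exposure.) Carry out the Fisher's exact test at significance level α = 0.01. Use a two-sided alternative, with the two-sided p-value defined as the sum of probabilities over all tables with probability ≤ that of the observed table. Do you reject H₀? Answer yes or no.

reject H₀: no

Margins: r₁=7, r₂=8, c₁=11, c₂=4, n=15
p_obs = C(7,4)·C(8,7)/C(15,11); sum pmf over tables with pmf ≤ p_obs
p-value (two-sided) = 0.28205
At α=0.01: p ≥ α → fail to reject H₀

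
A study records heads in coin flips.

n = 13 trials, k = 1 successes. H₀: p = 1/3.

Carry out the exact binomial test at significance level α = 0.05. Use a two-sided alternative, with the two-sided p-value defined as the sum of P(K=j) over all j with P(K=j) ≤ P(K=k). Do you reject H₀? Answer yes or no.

reject H₀: no

Exact binomial: n=13, k=1, p₀=1/3=0.3333
P(X=j) = C(n,j)·p₀^j·(1−p₀)^(n−j); p = Σ P(X=j) over j with P(X=j) ≤ P(X=1)
p-value (two-sided) = 0.07319
At α=0.05: p ≥ α → fail to reject H₀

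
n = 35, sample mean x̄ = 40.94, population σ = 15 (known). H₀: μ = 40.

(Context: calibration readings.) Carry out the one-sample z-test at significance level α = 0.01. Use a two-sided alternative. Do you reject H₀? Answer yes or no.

SE = σ/√n = 15/√35 = 2.5355
z = (x̄−μ₀)/SE = (40.94−40)/2.5355 = 0.3707
p-value (two-sided) = 0.71083
At α=0.01: p ≥ α → fail to reject H₀

reject H₀: no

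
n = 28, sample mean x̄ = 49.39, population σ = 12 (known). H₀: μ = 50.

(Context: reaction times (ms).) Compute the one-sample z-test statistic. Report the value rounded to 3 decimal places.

SE = σ/√n = 12/√28 = 2.2678
z = (x̄−μ₀)/SE = (49.39−50)/2.2678 = -0.2690

test statistic = -0.269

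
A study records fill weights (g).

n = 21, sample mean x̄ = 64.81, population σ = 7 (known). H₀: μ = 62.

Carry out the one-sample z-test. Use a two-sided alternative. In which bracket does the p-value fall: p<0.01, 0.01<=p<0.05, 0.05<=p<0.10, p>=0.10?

SE = σ/√n = 7/√21 = 1.5275
z = (x̄−μ₀)/SE = (64.81−62)/1.5275 = 1.8396
p-value (two-sided) = 0.06583
→ bracket: 0.05<=p<0.10

p-value bracket: 0.05<=p<0.10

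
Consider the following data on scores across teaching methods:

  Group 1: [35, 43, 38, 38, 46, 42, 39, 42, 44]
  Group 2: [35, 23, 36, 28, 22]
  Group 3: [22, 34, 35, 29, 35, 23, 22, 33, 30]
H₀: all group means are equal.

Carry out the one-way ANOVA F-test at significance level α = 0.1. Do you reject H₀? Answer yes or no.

Group means [40.78, 28.80, 29.22], grand mean 33.652
SSB = Σnᵢ(x̄ᵢ−x̄)² = 751.306; SSW = ΣΣ(x−x̄ᵢ)² = 515.911
MSB = 751.306/2 = 375.6531; MSW = 515.911/20 = 25.7956
F = MSB/MSW = 14.5627
df = (2, 20)
p-value (upper-tail) = 0.00013
At α=0.1: p < α → reject H₀

reject H₀: yes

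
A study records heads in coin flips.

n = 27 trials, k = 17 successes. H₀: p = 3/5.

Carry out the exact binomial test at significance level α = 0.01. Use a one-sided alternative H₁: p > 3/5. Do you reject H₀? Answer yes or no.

reject H₀: no

Exact binomial: n=27, k=17, p₀=3/5=0.6000
P(X≥17) from Σ C(n,i)·p₀^i·(1−p₀)^(n−i)
p-value (one-sided, H₁ greater) = 0.45846
At α=0.01: p ≥ α → fail to reject H₀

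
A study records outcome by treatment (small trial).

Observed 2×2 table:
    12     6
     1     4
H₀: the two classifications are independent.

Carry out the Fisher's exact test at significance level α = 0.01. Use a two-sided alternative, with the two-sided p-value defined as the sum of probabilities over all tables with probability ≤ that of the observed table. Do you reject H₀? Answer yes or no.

Margins: r₁=18, r₂=5, c₁=13, c₂=10, n=23
p_obs = C(18,12)·C(5,1)/C(23,13); sum pmf over tables with pmf ≤ p_obs
p-value (two-sided) = 0.12687
At α=0.01: p ≥ α → fail to reject H₀

reject H₀: no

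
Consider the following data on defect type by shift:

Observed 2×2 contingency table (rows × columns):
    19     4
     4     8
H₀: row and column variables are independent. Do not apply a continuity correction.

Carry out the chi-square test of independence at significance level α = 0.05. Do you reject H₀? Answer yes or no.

reject H₀: yes

Row totals [23, 12], col totals [23, 12], n=35
χ² = (19−15.11)²/15.11 + (4−7.89)²/7.89 + (4−7.89)²/7.89 + (8−4.11)²/4.11 = 8.4982
df = 1
p-value (upper-tail) = 0.00355
At α=0.05: p < α → reject H₀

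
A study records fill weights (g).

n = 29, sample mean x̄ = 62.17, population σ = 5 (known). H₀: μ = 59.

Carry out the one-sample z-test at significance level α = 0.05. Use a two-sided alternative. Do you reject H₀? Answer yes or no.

SE = σ/√n = 5/√29 = 0.9285
z = (x̄−μ₀)/SE = (62.17−59)/0.9285 = 3.4142
p-value (two-sided) = 0.00064
At α=0.05: p < α → reject H₀

reject H₀: yes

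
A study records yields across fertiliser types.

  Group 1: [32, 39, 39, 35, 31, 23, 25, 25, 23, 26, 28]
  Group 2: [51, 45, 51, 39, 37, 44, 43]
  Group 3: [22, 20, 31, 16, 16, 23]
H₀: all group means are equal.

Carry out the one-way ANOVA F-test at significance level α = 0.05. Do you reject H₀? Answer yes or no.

Group means [29.64, 44.29, 21.33], grand mean 31.833
SSB = Σnᵢ(x̄ᵢ−x̄)² = 1800.026; SSW = ΣΣ(x−x̄ᵢ)² = 687.307
MSB = 1800.026/2 = 900.0130; MSW = 687.307/21 = 32.7289
F = MSB/MSW = 27.4990
df = (2, 21)
p-value (upper-tail) = 0.00000
At α=0.05: p < α → reject H₀

reject H₀: yes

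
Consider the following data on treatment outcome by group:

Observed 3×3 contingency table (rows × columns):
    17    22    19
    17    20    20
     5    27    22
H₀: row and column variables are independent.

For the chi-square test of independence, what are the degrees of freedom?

df = (r−1)(c−1) = (3−1)·(3−1) = 4

degrees of freedom = 4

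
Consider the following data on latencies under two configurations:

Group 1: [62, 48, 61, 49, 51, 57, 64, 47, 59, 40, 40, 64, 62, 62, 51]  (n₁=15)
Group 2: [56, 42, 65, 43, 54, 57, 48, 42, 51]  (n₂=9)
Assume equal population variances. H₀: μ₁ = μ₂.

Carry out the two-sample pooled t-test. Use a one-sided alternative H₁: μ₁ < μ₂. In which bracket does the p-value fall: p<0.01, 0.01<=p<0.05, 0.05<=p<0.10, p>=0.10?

x̄₁=54.467, s₁=8.417, n₁=15
x̄₂=50.889, s₂=7.913, n₂=9
s_p² = [14·8.417² + 8·7.913²]/22 = 67.8465
SE = √(s_p²·(1/15+1/9)) = 3.4730
t = (54.467−50.889)/3.4730 = 1.0302
df = 22
p-value (one-sided, H₁ less) = 0.84294
→ bracket: p>=0.10

p-value bracket: p>=0.10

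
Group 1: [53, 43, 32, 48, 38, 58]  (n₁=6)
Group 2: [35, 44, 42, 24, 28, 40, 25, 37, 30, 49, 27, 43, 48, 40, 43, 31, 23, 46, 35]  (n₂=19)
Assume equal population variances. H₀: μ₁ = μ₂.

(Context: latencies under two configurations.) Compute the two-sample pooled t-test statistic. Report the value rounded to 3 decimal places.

test statistic = 2.209

x̄₁=45.333, s₁=9.626, n₁=6
x̄₂=36.316, s₂=8.446, n₂=19
s_p² = [5·9.626² + 18·8.446²]/23 = 75.9756
SE = √(s_p²·(1/6+1/19)) = 4.0818
t = (45.333−36.316)/4.0818 = 2.2092
df = 23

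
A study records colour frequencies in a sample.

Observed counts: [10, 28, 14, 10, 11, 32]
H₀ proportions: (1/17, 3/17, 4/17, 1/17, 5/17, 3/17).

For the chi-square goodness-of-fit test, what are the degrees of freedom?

df = k − 1 = 6 − 1 = 5

degrees of freedom = 5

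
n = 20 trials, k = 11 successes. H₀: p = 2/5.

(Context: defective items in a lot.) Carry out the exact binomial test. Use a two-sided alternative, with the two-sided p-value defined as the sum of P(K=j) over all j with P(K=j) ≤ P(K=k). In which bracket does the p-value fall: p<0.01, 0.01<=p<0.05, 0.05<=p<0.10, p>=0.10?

p-value bracket: p>=0.10

Exact binomial: n=20, k=11, p₀=2/5=0.4000
P(X=j) = C(n,j)·p₀^j·(1−p₀)^(n−j); p = Σ P(X=j) over j with P(X=j) ≤ P(X=11)
p-value (two-sided) = 0.17847
→ bracket: p>=0.10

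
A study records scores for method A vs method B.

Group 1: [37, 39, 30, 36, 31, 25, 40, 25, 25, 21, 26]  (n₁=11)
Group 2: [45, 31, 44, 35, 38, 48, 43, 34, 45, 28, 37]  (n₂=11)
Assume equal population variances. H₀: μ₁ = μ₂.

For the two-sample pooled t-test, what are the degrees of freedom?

df = n₁ + n₂ − 2 = 11 + 11 − 2 = 20

degrees of freedom = 20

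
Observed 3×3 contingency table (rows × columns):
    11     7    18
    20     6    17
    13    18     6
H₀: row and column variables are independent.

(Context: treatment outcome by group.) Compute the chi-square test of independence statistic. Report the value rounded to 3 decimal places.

test statistic = 17.652

Row totals [36, 43, 37], col totals [44, 31, 41], n=116
χ² = (11−13.66)²/13.66 + (7−9.62)²/9.62 + (18−12.72)²/12.72 + (20−16.31)²/16.31 + (6−11.49)²/11.49 + (17−15.20)²/15.20 + (13−14.03)²/14.03 + (18−9.89)²/9.89 + (6−13.08)²/13.08 = 17.6519
df = 4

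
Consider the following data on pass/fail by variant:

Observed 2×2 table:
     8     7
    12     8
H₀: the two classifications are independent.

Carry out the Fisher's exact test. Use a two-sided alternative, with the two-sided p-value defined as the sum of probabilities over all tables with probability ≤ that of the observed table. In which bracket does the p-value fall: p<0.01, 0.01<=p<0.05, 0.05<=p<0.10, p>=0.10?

Margins: r₁=15, r₂=20, c₁=20, c₂=15, n=35
p_obs = C(15,8)·C(20,12)/C(35,20); sum pmf over tables with pmf ≤ p_obs
p-value (two-sided) = 0.74118
→ bracket: p>=0.10

p-value bracket: p>=0.10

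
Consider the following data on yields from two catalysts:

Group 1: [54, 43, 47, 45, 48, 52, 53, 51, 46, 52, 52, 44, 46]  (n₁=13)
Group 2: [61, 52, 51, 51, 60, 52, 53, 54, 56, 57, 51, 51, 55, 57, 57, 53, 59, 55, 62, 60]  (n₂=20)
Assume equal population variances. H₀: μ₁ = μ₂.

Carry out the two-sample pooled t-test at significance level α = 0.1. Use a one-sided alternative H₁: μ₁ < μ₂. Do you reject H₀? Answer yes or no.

x̄₁=48.692, s₁=3.772, n₁=13
x̄₂=55.350, s₂=3.646, n₂=20
s_p² = [12·3.772² + 19·3.646²]/31 = 13.6555
SE = √(s_p²·(1/13+1/20)) = 1.3165
t = (48.692−55.350)/1.3165 = -5.0571
df = 31
p-value (one-sided, H₁ less) = 0.00001
At α=0.1: p < α → reject H₀

reject H₀: yes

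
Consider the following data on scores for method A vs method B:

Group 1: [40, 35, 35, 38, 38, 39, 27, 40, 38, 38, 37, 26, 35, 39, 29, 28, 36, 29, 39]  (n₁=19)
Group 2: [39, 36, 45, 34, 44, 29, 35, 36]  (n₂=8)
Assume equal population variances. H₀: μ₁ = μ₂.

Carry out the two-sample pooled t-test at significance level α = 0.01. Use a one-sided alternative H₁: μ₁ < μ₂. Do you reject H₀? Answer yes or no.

reject H₀: no

x̄₁=35.053, s₁=4.743, n₁=19
x̄₂=37.250, s₂=5.285, n₂=8
s_p² = [18·4.743² + 7·5.285²]/25 = 24.0179
SE = √(s_p²·(1/19+1/8)) = 2.0655
t = (35.053−37.250)/2.0655 = -1.0638
df = 25
p-value (one-sided, H₁ less) = 0.14879
At α=0.01: p ≥ α → fail to reject H₀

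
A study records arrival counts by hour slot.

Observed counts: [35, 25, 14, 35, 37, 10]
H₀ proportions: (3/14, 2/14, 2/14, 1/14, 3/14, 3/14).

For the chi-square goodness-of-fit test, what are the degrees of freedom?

df = k − 1 = 6 − 1 = 5

degrees of freedom = 5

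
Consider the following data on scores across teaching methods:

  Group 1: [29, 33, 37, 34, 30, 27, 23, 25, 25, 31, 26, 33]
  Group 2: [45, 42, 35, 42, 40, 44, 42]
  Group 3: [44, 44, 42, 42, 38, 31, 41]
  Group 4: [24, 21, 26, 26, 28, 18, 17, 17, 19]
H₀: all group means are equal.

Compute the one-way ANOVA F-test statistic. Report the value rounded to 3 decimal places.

Group means [29.42, 41.43, 40.29, 21.78], grand mean 32.029
SSB = Σnᵢ(x̄ᵢ−x̄)² = 2123.356; SSW = ΣΣ(x−x̄ᵢ)² = 541.615
MSB = 2123.356/3 = 707.7854; MSW = 541.615/31 = 17.4715
F = MSB/MSW = 40.5110
df = (3, 31)

test statistic = 40.511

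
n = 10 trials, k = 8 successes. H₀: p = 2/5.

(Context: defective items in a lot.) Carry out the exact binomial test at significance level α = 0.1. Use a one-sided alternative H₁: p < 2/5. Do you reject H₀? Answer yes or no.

Exact binomial: n=10, k=8, p₀=2/5=0.4000
P(X≤8) from Σ C(n,i)·p₀^i·(1−p₀)^(n−i)
p-value (one-sided, H₁ less) = 0.99832
At α=0.1: p ≥ α → fail to reject H₀

reject H₀: no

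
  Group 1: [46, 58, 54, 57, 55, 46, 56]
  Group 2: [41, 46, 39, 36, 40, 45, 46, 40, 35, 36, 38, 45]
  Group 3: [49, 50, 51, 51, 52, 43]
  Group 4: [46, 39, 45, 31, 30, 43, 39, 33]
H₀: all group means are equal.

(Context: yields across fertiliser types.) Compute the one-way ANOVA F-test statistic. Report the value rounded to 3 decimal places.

Group means [53.14, 40.58, 49.33, 38.25], grand mean 44.273
SSB = Σnᵢ(x̄ᵢ−x̄)² = 1157.938; SSW = ΣΣ(x−x̄ᵢ)² = 664.607
MSB = 1157.938/3 = 385.9794; MSW = 664.607/29 = 22.9175
F = MSB/MSW = 16.8421
df = (3, 29)

test statistic = 16.842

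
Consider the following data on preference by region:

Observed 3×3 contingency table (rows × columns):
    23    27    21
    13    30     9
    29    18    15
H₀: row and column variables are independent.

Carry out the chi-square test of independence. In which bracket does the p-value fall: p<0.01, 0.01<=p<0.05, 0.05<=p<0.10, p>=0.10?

p-value bracket: 0.01<=p<0.05

Row totals [71, 52, 62], col totals [65, 75, 45], n=185
χ² = (23−24.95)²/24.95 + (27−28.78)²/28.78 + (21−17.27)²/17.27 + (13−18.27)²/18.27 + (30−21.08)²/21.08 + (9−12.65)²/12.65 + (29−21.78)²/21.78 + (18−25.14)²/25.14 + (15−15.08)²/15.08 = 11.8304
df = 4
p-value (upper-tail) = 0.01866
→ bracket: 0.01<=p<0.05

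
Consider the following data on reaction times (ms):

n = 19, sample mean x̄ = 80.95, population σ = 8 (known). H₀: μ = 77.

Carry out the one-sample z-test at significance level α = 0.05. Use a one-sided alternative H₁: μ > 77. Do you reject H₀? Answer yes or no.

SE = σ/√n = 8/√19 = 1.8353
z = (x̄−μ₀)/SE = (80.95−77)/1.8353 = 2.1522
p-value (one-sided, H₁ greater) = 0.01569
At α=0.05: p < α → reject H₀

reject H₀: yes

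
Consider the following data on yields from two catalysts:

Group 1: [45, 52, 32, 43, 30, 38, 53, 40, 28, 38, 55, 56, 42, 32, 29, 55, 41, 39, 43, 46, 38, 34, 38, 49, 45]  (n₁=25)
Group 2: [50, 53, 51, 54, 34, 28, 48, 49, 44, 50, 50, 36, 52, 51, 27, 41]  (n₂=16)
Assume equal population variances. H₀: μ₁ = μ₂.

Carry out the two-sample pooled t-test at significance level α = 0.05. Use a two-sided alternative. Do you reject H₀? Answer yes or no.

x̄₁=41.640, s₁=8.386, n₁=25
x̄₂=44.875, s₂=8.936, n₂=16
s_p² = [24·8.386² + 15·8.936²]/39 = 73.9874
SE = √(s_p²·(1/25+1/16)) = 2.7539
t = (41.640−44.875)/2.7539 = -1.1747
df = 39
p-value (two-sided) = 0.24723
At α=0.05: p ≥ α → fail to reject H₀

reject H₀: no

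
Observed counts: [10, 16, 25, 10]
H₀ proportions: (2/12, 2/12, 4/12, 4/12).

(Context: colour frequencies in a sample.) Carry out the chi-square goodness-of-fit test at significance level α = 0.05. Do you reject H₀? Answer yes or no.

reject H₀: yes

n = 61; E_i = n·p_i = [10.17, 10.17, 20.33, 20.33]
χ² = (10−10.17)²/10.17 + (16−10.17)²/10.17 + (25−20.33)²/20.33 + (10−20.33)²/20.33 = 9.6721
df = 3
p-value (upper-tail) = 0.02157
At α=0.05: p < α → reject H₀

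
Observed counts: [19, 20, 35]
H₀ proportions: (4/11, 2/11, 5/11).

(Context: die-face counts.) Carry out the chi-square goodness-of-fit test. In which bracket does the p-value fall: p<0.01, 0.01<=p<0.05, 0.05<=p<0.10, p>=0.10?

n = 74; E_i = n·p_i = [26.91, 13.45, 33.64]
χ² = (19−26.91)²/26.91 + (20−13.45)²/13.45 + (35−33.64)²/33.64 = 5.5642
df = 2
p-value (upper-tail) = 0.06191
→ bracket: 0.05<=p<0.10

p-value bracket: 0.05<=p<0.10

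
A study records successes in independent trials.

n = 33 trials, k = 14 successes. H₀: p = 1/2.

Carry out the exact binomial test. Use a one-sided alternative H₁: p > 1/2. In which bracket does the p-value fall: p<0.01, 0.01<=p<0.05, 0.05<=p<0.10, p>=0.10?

Exact binomial: n=33, k=14, p₀=1/2=0.5000
P(X≥14) from Σ C(n,i)·p₀^i·(1−p₀)^(n−i)
p-value (one-sided, H₁ greater) = 0.85190
→ bracket: p>=0.10

p-value bracket: p>=0.10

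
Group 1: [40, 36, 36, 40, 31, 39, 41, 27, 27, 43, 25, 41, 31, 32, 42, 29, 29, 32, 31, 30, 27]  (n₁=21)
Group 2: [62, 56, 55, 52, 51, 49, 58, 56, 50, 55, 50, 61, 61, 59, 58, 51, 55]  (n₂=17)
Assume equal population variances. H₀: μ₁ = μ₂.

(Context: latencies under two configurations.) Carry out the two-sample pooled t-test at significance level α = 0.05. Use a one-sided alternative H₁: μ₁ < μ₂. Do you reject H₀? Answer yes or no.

reject H₀: yes

x̄₁=33.762, s₁=5.813, n₁=21
x̄₂=55.235, s₂=4.206, n₂=17
s_p² = [20·5.813² + 16·4.206²]/36 = 26.6352
SE = √(s_p²·(1/21+1/17)) = 1.6838
t = (33.762−55.235)/1.6838 = -12.7531
df = 36
p-value (one-sided, H₁ less) = 0.00000
At α=0.05: p < α → reject H₀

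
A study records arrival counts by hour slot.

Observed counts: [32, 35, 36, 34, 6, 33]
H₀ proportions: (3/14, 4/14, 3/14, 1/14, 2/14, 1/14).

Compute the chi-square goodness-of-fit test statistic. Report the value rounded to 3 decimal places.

test statistic = 89.887

n = 176; E_i = n·p_i = [37.71, 50.29, 37.71, 12.57, 25.14, 12.57]
χ² = (32−37.71)²/37.71 + (35−50.29)²/50.29 + (36−37.71)²/37.71 + (34−12.57)²/12.57 + (6−25.14)²/25.14 + (33−12.57)²/12.57 = 89.8873
df = 5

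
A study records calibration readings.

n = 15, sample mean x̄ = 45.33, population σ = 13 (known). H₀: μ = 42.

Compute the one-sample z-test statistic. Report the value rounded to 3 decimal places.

test statistic = 0.992

SE = σ/√n = 13/√15 = 3.3566
z = (x̄−μ₀)/SE = (45.33−42)/3.3566 = 0.9921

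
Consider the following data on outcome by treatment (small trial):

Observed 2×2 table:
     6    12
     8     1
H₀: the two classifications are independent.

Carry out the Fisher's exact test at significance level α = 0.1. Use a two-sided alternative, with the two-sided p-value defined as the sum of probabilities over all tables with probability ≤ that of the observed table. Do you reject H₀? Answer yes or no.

Margins: r₁=18, r₂=9, c₁=14, c₂=13, n=27
p_obs = C(18,6)·C(9,8)/C(27,14); sum pmf over tables with pmf ≤ p_obs
p-value (two-sided) = 0.01275
At α=0.1: p < α → reject H₀

reject H₀: yes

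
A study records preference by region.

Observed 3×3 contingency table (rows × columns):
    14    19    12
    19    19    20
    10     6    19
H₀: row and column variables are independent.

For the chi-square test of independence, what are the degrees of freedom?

df = (r−1)(c−1) = (3−1)·(3−1) = 4

degrees of freedom = 4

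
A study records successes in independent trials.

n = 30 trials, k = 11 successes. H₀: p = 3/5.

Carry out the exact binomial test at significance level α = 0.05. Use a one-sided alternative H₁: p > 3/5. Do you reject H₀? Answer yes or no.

Exact binomial: n=30, k=11, p₀=3/5=0.6000
P(X≥11) from Σ C(n,i)·p₀^i·(1−p₀)^(n−i)
p-value (one-sided, H₁ greater) = 0.99715
At α=0.05: p ≥ α → fail to reject H₀

reject H₀: no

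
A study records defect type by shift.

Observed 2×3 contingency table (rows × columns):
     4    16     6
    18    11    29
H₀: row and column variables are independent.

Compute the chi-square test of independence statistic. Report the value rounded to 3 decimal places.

test statistic = 14.925

Row totals [26, 58], col totals [22, 27, 35], n=84
χ² = (4−6.81)²/6.81 + (16−8.36)²/8.36 + (6−10.83)²/10.83 + (18−15.19)²/15.19 + (11−18.64)²/18.64 + (29−24.17)²/24.17 = 14.9248
df = 2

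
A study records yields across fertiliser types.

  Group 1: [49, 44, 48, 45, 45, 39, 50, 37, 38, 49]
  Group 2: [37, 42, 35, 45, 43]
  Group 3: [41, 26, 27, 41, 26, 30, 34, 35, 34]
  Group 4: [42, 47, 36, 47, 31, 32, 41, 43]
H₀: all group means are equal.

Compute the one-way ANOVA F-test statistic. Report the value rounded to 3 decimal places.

test statistic = 7.453

Group means [44.40, 40.40, 32.67, 39.88], grand mean 39.344
SSB = Σnᵢ(x̄ᵢ−x̄)² = 664.744; SSW = ΣΣ(x−x̄ᵢ)² = 832.475
MSB = 664.744/3 = 221.5813; MSW = 832.475/28 = 29.7312
F = MSB/MSW = 7.4528
df = (3, 28)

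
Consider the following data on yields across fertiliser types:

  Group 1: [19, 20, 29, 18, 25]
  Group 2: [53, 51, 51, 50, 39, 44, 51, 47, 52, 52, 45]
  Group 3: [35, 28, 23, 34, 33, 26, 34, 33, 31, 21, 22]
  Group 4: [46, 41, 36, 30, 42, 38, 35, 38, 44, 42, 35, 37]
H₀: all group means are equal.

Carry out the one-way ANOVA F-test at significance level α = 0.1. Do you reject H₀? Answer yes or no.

Group means [22.20, 48.64, 29.09, 38.67], grand mean 36.667
SSB = Σnᵢ(x̄ᵢ−x̄)² = 3301.745; SSW = ΣΣ(x−x̄ᵢ)² = 780.921
MSB = 3301.745/3 = 1100.5818; MSW = 780.921/35 = 22.3120
F = MSB/MSW = 49.3268
df = (3, 35)
p-value (upper-tail) = 0.00000
At α=0.1: p < α → reject H₀

reject H₀: yes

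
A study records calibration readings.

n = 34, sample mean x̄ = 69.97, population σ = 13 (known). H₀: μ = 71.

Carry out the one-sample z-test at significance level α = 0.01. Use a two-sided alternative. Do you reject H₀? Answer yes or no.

reject H₀: no

SE = σ/√n = 13/√34 = 2.2295
z = (x̄−μ₀)/SE = (69.97−71)/2.2295 = -0.4620
p-value (two-sided) = 0.64409
At α=0.01: p ≥ α → fail to reject H₀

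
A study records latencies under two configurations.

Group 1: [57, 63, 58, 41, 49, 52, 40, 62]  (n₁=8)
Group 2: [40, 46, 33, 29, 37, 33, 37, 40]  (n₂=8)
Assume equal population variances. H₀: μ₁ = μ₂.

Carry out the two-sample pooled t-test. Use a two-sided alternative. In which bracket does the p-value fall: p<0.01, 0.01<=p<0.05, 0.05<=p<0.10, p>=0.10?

x̄₁=52.750, s₁=8.876, n₁=8
x̄₂=36.875, s₂=5.276, n₂=8
s_p² = [7·8.876² + 7·5.276²]/14 = 53.3125
SE = √(s_p²·(1/8+1/8)) = 3.6508
t = (52.750−36.875)/3.6508 = 4.3484
df = 14
p-value (two-sided) = 0.00067
→ bracket: p<0.01

p-value bracket: p<0.01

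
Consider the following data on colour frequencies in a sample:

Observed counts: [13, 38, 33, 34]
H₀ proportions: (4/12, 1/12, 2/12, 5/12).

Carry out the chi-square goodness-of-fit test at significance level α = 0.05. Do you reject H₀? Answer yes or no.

reject H₀: yes

n = 118; E_i = n·p_i = [39.33, 9.83, 19.67, 49.17]
χ² = (13−39.33)²/39.33 + (38−9.83)²/9.83 + (33−19.67)²/19.67 + (34−49.17)²/49.17 = 112.0288
df = 3
p-value (upper-tail) = 0.00000
At α=0.05: p < α → reject H₀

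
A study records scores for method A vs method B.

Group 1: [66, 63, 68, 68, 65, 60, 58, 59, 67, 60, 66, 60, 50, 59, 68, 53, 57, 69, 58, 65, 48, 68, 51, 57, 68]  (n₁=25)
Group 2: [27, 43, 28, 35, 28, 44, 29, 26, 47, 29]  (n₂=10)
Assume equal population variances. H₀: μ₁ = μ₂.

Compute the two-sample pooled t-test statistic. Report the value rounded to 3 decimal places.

test statistic = 10.853

x̄₁=61.240, s₁=6.273, n₁=25
x̄₂=33.600, s₂=8.058, n₂=10
s_p² = [24·6.273² + 9·8.058²]/33 = 46.3321
SE = √(s_p²·(1/25+1/10)) = 2.5469
t = (61.240−33.600)/2.5469 = 10.8526
df = 33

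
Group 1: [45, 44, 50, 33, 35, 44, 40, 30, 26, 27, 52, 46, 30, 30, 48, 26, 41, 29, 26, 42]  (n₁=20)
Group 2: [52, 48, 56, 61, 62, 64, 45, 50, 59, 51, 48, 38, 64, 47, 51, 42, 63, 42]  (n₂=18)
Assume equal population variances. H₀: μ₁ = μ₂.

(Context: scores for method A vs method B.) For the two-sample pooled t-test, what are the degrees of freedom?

degrees of freedom = 36

df = n₁ + n₂ − 2 = 20 + 18 − 2 = 36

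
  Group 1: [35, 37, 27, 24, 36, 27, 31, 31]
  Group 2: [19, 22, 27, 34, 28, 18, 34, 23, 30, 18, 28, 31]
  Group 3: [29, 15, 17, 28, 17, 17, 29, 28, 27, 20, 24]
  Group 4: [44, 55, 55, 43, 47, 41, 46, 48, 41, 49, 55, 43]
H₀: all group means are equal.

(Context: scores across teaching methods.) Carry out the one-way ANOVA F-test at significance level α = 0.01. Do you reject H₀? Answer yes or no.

reject H₀: yes

Group means [31.00, 26.00, 22.82, 47.25], grand mean 32.047
SSB = Σnᵢ(x̄ᵢ−x̄)² = 4158.021; SSW = ΣΣ(x−x̄ᵢ)² = 1167.886
MSB = 4158.021/3 = 1386.0069; MSW = 1167.886/39 = 29.9458
F = MSB/MSW = 46.2838
df = (3, 39)
p-value (upper-tail) = 0.00000
At α=0.01: p < α → reject H₀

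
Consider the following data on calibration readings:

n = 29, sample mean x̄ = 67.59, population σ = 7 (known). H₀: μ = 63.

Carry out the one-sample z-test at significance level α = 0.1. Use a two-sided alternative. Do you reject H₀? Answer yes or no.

reject H₀: yes

SE = σ/√n = 7/√29 = 1.2999
z = (x̄−μ₀)/SE = (67.59−63)/1.2999 = 3.5311
p-value (two-sided) = 0.00041
At α=0.1: p < α → reject H₀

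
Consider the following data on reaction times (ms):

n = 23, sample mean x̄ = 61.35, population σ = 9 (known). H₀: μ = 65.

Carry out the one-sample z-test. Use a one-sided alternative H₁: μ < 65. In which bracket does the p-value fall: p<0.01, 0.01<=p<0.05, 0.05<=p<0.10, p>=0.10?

SE = σ/√n = 9/√23 = 1.8766
z = (x̄−μ₀)/SE = (61.35−65)/1.8766 = -1.9450
p-value (one-sided, H₁ less) = 0.02589
→ bracket: 0.01<=p<0.05

p-value bracket: 0.01<=p<0.05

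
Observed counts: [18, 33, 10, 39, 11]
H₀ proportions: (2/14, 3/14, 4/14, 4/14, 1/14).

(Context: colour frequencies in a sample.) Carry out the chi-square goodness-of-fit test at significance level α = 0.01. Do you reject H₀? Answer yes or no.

reject H₀: yes

n = 111; E_i = n·p_i = [15.86, 23.79, 31.71, 31.71, 7.93]
χ² = (18−15.86)²/15.86 + (33−23.79)²/23.79 + (10−31.71)²/31.71 + (39−31.71)²/31.71 + (11−7.93)²/7.93 = 21.5901
df = 4
p-value (upper-tail) = 0.00024
At α=0.01: p < α → reject H₀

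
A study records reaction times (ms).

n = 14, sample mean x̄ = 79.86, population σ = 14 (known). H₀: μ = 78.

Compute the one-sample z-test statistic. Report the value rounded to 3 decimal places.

test statistic = 0.497

SE = σ/√n = 14/√14 = 3.7417
z = (x̄−μ₀)/SE = (79.86−78)/3.7417 = 0.4971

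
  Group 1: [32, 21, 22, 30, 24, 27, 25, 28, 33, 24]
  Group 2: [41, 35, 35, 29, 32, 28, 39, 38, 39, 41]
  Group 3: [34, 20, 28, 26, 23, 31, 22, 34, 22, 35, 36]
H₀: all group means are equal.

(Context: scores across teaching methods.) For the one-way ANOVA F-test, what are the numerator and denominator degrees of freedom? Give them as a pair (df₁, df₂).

k = 3 groups, N = 31 total
df = (k−1, N−k) = (3−1, 31−3) = (2, 28)

degrees of freedom = [2, 28]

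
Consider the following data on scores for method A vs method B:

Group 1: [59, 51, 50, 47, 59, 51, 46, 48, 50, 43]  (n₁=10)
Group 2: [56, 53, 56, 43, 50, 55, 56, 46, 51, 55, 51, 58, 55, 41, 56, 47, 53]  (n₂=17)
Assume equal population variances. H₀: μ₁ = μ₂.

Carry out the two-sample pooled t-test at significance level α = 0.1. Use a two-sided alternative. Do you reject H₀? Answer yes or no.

reject H₀: no

x̄₁=50.400, s₁=5.168, n₁=10
x̄₂=51.882, s₂=4.986, n₂=17
s_p² = [9·5.168² + 16·4.986²]/25 = 25.5266
SE = √(s_p²·(1/10+1/17)) = 2.0135
t = (50.400−51.882)/2.0135 = -0.7362
df = 25
p-value (two-sided) = 0.46846
At α=0.1: p ≥ α → fail to reject H₀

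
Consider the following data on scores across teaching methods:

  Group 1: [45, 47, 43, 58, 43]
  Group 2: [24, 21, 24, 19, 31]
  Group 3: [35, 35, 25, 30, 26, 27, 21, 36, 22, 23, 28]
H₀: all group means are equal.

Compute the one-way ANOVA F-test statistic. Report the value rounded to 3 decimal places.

Group means [47.20, 23.80, 28.00], grand mean 31.571
SSB = Σnᵢ(x̄ᵢ−x̄)² = 1663.543; SSW = ΣΣ(x−x̄ᵢ)² = 529.600
MSB = 1663.543/2 = 831.7714; MSW = 529.600/18 = 29.4222
F = MSB/MSW = 28.2702
df = (2, 18)

test statistic = 28.270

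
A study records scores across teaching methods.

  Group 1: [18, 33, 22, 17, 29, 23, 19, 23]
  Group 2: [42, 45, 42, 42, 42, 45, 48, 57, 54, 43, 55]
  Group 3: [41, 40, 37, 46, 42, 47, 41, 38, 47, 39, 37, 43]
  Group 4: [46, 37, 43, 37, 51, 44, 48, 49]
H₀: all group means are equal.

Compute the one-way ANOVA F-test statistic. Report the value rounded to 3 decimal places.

test statistic = 39.416

Group means [23.00, 46.82, 41.50, 44.38], grand mean 39.795
SSB = Σnᵢ(x̄ᵢ−x̄)² = 3001.848; SSW = ΣΣ(x−x̄ᵢ)² = 888.511
MSB = 3001.848/3 = 1000.6159; MSW = 888.511/35 = 25.3860
F = MSB/MSW = 39.4160
df = (3, 35)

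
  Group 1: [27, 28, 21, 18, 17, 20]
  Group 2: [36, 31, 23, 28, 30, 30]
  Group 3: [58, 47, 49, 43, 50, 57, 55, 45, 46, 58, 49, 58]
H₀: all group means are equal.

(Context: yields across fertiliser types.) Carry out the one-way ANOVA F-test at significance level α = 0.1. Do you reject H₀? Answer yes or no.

reject H₀: yes

Group means [21.83, 29.67, 51.25], grand mean 38.500
SSB = Σnᵢ(x̄ᵢ−x̄)² = 4085.583; SSW = ΣΣ(x−x̄ᵢ)² = 544.417
MSB = 4085.583/2 = 2042.7917; MSW = 544.417/21 = 25.9246
F = MSB/MSW = 78.7974
df = (2, 21)
p-value (upper-tail) = 0.00000
At α=0.1: p < α → reject H₀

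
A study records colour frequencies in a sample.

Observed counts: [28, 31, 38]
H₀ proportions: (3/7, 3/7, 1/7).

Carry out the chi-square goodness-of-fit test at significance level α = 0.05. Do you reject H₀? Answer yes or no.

n = 97; E_i = n·p_i = [41.57, 41.57, 13.86]
χ² = (28−41.57)²/41.57 + (31−41.57)²/41.57 + (38−13.86)²/13.86 = 49.1821
df = 2
p-value (upper-tail) = 0.00000
At α=0.05: p < α → reject H₀

reject H₀: yes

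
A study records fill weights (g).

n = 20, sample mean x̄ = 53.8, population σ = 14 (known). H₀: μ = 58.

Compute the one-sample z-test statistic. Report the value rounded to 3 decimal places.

SE = σ/√n = 14/√20 = 3.1305
z = (x̄−μ₀)/SE = (53.8−58)/3.1305 = -1.3416

test statistic = -1.342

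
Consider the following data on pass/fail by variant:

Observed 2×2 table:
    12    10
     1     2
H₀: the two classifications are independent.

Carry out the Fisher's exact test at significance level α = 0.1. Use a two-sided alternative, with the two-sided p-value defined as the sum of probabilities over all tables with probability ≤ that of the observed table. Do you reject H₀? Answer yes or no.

reject H₀: no

Margins: r₁=22, r₂=3, c₁=13, c₂=12, n=25
p_obs = C(22,12)·C(3,1)/C(25,13); sum pmf over tables with pmf ≤ p_obs
p-value (two-sided) = 0.59304
At α=0.1: p ≥ α → fail to reject H₀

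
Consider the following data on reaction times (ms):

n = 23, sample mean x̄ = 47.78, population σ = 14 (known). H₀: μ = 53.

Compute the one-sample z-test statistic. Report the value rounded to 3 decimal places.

SE = σ/√n = 14/√23 = 2.9192
z = (x̄−μ₀)/SE = (47.78−53)/2.9192 = -1.7882

test statistic = -1.788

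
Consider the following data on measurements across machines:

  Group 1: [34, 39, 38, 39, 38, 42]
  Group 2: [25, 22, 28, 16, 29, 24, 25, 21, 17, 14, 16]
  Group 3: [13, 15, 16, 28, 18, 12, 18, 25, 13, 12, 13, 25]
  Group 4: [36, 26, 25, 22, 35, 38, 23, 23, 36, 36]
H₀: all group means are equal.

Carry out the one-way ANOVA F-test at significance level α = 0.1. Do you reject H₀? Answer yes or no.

reject H₀: yes

Group means [38.33, 21.55, 17.33, 30.00], grand mean 25.000
SSB = Σnᵢ(x̄ᵢ−x̄)² = 2153.273; SSW = ΣΣ(x−x̄ᵢ)² = 1052.727
MSB = 2153.273/3 = 717.7576; MSW = 1052.727/35 = 30.0779
F = MSB/MSW = 23.8633
df = (3, 35)
p-value (upper-tail) = 0.00000
At α=0.1: p < α → reject H₀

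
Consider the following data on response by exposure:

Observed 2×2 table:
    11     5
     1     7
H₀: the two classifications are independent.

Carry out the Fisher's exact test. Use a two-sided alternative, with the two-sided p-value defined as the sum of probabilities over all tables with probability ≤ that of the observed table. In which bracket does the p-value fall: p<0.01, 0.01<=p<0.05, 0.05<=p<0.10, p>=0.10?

p-value bracket: 0.01<=p<0.05

Margins: r₁=16, r₂=8, c₁=12, c₂=12, n=24
p_obs = C(16,11)·C(8,1)/C(24,12); sum pmf over tables with pmf ≤ p_obs
p-value (two-sided) = 0.02719
→ bracket: 0.01<=p<0.05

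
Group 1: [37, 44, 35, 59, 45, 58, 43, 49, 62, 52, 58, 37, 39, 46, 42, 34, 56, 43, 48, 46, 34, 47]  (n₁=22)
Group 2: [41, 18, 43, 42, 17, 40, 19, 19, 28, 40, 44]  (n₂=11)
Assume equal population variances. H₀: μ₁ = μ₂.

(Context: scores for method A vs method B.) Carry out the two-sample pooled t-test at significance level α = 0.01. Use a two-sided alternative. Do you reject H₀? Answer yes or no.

x̄₁=46.091, s₁=8.513, n₁=22
x̄₂=31.909, s₂=11.614, n₂=11
s_p² = [21·8.513² + 10·11.614²]/31 = 92.6041
SE = √(s_p²·(1/22+1/11)) = 3.5536
t = (46.091−31.909)/3.5536 = 3.9909
df = 31
p-value (two-sided) = 0.00037
At α=0.01: p < α → reject H₀

reject H₀: yes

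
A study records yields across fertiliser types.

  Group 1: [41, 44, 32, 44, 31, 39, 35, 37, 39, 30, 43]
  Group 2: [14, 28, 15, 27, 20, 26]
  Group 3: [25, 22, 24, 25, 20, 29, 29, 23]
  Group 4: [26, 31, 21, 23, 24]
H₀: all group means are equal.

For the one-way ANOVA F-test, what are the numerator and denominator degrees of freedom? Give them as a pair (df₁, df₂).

k = 4 groups, N = 30 total
df = (k−1, N−k) = (4−1, 30−4) = (3, 26)

degrees of freedom = [3, 26]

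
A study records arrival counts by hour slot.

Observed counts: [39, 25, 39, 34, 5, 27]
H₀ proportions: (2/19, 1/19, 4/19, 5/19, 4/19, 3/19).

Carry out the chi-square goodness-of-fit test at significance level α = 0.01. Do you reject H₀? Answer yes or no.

n = 169; E_i = n·p_i = [17.79, 8.89, 35.58, 44.47, 35.58, 26.68]
χ² = (39−17.79)²/17.79 + (25−8.89)²/8.89 + (39−35.58)²/35.58 + (34−44.47)²/44.47 + (5−35.58)²/35.58 + (27−26.68)²/26.68 = 83.5314
df = 5
p-value (upper-tail) = 0.00000
At α=0.01: p < α → reject H₀

reject H₀: yes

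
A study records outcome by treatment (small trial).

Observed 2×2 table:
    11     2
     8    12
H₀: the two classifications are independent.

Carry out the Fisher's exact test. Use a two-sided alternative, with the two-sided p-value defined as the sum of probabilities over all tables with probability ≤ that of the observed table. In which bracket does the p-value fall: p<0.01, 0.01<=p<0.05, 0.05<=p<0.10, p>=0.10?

Margins: r₁=13, r₂=20, c₁=19, c₂=14, n=33
p_obs = C(13,11)·C(20,8)/C(33,19); sum pmf over tables with pmf ≤ p_obs
p-value (two-sided) = 0.01508
→ bracket: 0.01<=p<0.05

p-value bracket: 0.01<=p<0.05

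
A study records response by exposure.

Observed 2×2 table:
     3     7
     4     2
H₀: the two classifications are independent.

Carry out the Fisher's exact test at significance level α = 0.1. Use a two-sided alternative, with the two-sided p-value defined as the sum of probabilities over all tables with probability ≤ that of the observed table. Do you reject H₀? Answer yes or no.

reject H₀: no

Margins: r₁=10, r₂=6, c₁=7, c₂=9, n=16
p_obs = C(10,3)·C(6,4)/C(16,7); sum pmf over tables with pmf ≤ p_obs
p-value (two-sided) = 0.30245
At α=0.1: p ≥ α → fail to reject H₀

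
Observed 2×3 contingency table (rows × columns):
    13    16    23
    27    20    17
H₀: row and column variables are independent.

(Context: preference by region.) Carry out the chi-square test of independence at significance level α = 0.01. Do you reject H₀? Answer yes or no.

reject H₀: no

Row totals [52, 64], col totals [40, 36, 40], n=116
χ² = (13−17.93)²/17.93 + (16−16.14)²/16.14 + (23−17.93)²/17.93 + (27−22.07)²/22.07 + (20−19.86)²/19.86 + (17−22.07)²/22.07 = 5.0572
df = 2
p-value (upper-tail) = 0.07977
At α=0.01: p ≥ α → fail to reject H₀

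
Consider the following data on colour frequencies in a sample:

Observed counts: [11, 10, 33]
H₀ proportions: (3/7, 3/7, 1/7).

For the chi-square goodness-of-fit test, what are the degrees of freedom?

df = k − 1 = 3 − 1 = 2

degrees of freedom = 2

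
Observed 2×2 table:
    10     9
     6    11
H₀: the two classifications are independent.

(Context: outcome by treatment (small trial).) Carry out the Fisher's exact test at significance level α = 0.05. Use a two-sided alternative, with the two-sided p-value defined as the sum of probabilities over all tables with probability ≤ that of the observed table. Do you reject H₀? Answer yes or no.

Margins: r₁=19, r₂=17, c₁=16, c₂=20, n=36
p_obs = C(19,10)·C(17,6)/C(36,16); sum pmf over tables with pmf ≤ p_obs
p-value (two-sided) = 0.33511
At α=0.05: p ≥ α → fail to reject H₀

reject H₀: no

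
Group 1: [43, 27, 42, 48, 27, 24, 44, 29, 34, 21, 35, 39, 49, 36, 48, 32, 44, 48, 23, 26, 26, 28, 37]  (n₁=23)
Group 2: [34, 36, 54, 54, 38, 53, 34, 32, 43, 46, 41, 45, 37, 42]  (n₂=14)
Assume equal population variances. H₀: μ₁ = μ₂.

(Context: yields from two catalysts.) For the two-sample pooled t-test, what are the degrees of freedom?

df = n₁ + n₂ − 2 = 23 + 14 − 2 = 35

degrees of freedom = 35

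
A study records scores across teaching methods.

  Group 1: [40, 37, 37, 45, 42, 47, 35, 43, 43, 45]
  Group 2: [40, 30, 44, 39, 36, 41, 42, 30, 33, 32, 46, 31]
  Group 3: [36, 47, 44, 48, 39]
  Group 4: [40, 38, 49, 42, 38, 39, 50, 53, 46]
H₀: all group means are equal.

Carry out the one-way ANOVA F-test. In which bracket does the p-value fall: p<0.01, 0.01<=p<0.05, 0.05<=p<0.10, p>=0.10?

p-value bracket: 0.01<=p<0.05

Group means [41.40, 37.00, 42.80, 43.89], grand mean 40.750
SSB = Σnᵢ(x̄ᵢ−x̄)² = 282.661; SSW = ΣΣ(x−x̄ᵢ)² = 874.089
MSB = 282.661/3 = 94.2204; MSW = 874.089/32 = 27.3153
F = MSB/MSW = 3.4494
df = (3, 32)
p-value (upper-tail) = 0.02798
→ bracket: 0.01<=p<0.05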